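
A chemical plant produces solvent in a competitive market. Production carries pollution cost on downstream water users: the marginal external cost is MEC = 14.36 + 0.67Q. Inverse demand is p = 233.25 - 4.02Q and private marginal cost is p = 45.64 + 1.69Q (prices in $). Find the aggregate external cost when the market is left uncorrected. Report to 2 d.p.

Market equilibrium (private): 45.64 + 1.69Q = 233.25 - 4.02Q → Q_m = 32.8564.
Total external cost = ∫₀^{Q_m} (14.36 + 0.67Q) dQ = 14.36×32.8564 + ½×0.67×32.8564² = 833.4648.

$833.46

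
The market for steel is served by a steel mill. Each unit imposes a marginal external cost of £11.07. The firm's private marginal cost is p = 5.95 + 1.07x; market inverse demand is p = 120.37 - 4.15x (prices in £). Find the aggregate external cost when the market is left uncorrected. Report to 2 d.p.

Market equilibrium (private): 5.95 + 1.07x = 120.37 - 4.15x → x_m = 21.9195.
Total external cost = MEC × x_m = 11.07 × 21.9195 = 242.6489.

£242.65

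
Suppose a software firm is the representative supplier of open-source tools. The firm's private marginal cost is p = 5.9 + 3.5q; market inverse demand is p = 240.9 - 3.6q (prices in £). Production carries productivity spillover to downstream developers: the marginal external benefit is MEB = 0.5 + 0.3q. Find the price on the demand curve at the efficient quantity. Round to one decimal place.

Social marginal cost = private MC − MEB = 5.4 + 3.2q.
Set SMC = demand: 5.4 + 3.2q = 240.9 - 3.6q → q* = 34.6324.
Consumer price on the demand curve at q*: 240.9 − 3.6×34.6324 = 116.2234.

P = £116.2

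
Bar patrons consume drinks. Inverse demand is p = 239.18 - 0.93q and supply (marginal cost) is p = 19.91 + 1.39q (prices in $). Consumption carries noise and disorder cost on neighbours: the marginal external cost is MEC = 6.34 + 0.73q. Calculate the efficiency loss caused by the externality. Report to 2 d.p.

Market equilibrium (private): 19.91 + 1.39q = 239.18 - 0.93q → q_m = 94.5129.
Social marginal benefit = demand − MEC = 232.84 - 1.66q.
Set SMB = MC: 232.84 - 1.66q = 19.91 + 1.39q → q* = 69.8131.
Between q* and q_m the wedge MC − SMB runs linearly from 0 to MEC(q_m), so the loss is a triangle.
DWL = ½ × 24.6998 × 75.3344 = 930.3723.

DWL = $930.37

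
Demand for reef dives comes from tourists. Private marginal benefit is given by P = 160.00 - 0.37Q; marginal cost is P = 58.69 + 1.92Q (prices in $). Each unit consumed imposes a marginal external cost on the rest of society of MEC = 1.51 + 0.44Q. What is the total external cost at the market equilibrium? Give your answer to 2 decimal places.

Market equilibrium (private): 58.69 + 1.92Q = 160.00 - 0.37Q → Q_m = 44.2402.
Total external cost = ∫₀^{Q_m} (1.51 + 0.44Q) dQ = 1.51×44.2402 + ½×0.44×44.2402² = 497.3857.

$497.39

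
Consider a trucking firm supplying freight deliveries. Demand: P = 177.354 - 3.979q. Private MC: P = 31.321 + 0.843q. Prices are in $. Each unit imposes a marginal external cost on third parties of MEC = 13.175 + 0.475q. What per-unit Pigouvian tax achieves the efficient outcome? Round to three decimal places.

tax = $25.089 per unit

Social marginal cost = private MC + MEC = 44.496 + 1.318q.
Set SMC = demand: 44.496 + 1.318q = 177.354 - 3.979q → q* = 25.0817.
The Pigouvian tax equals MEC at q*: 13.175 + 0.475×25.0817 = 25.0888.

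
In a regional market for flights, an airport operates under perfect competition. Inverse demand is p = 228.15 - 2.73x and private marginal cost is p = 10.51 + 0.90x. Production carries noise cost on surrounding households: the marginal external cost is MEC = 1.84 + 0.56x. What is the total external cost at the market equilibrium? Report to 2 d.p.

Market equilibrium (private): 10.51 + 0.90x = 228.15 - 2.73x → x_m = 59.9559.
Total external cost = ∫₀^{x_m} (1.84 + 0.56x) dx = 1.84×59.9559 + ½×0.56×59.9559² = 1116.8376.

1116.84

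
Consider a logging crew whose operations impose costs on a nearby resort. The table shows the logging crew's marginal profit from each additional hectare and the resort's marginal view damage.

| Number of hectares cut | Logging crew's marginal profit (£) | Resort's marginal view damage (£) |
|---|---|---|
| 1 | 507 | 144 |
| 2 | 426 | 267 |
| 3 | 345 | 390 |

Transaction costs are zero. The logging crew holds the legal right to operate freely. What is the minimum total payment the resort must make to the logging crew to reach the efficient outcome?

Left alone the logging crew would choose level 3 (marginal profit stays positive).
Efficient level: k* = 2 (marginal profit ≥ marginal view damage through 2).
The resort must at least cover the logging crew's forgone profit from cutting 3→2: 345 = 345.

£345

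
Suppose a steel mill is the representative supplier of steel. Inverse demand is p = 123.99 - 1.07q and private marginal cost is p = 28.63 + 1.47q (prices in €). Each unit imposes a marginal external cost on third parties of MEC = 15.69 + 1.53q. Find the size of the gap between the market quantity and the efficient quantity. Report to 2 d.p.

17.97 units

Market equilibrium (private): 28.63 + 1.47q = 123.99 - 1.07q → q_m = 37.5433.
Social marginal cost = private MC + MEC = 44.32 + 3.00q.
Set SMC = demand: 44.32 + 3.00q = 123.99 - 1.07q → q* = 19.5749.
Gap = |37.5433 − 19.5749| = 17.9684.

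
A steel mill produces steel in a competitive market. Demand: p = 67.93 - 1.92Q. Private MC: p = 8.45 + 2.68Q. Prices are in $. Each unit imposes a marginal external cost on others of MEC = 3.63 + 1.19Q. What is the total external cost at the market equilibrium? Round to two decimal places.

Market equilibrium (private): 8.45 + 2.68Q = 67.93 - 1.92Q → Q_m = 12.9304.
Total external cost = ∫₀^{Q_m} (3.63 + 1.19Q) dQ = 3.63×12.9304 + ½×1.19×12.9304² = 146.4185.

$146.42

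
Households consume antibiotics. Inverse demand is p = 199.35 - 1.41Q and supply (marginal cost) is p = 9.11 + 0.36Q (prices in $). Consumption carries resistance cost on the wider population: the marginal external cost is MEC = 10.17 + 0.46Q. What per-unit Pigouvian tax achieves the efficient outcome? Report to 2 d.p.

tax = $47.31 per unit

Social marginal benefit = demand − MEC = 189.18 - 1.87Q.
Set SMB = MC: 189.18 - 1.87Q = 9.11 + 0.36Q → Q* = 80.7489.
The Pigouvian tax equals MEC at Q*: 10.17 + 0.46×80.7489 = 47.3145.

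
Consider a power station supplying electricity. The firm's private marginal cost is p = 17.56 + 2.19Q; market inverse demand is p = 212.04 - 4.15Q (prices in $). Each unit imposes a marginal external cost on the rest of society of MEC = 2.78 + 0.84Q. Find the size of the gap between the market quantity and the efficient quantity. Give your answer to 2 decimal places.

Market equilibrium (private): 17.56 + 2.19Q = 212.04 - 4.15Q → Q_m = 30.6751.
Social marginal cost = private MC + MEC = 20.34 + 3.03Q.
Set SMC = demand: 20.34 + 3.03Q = 212.04 - 4.15Q → Q* = 26.6992.
Gap = |30.6751 − 26.6992| = 3.9759.

3.98 units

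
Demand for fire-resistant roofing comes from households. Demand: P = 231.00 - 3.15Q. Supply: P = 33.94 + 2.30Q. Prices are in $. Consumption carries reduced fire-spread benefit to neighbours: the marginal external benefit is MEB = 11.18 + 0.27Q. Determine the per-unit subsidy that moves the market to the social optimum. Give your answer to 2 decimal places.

Social marginal benefit = demand + MEB = 242.18 - 2.88Q.
Set SMB = MC: 242.18 - 2.88Q = 33.94 + 2.30Q → Q* = 40.2008.
The Pigouvian subsidy equals MEB at Q*: 11.18 + 0.27×40.2008 = 22.0342.

subsidy = $22.03 per unit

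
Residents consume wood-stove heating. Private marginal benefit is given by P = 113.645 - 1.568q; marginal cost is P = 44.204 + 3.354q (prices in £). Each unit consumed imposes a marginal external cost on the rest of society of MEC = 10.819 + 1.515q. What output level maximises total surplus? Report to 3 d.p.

Social marginal benefit = demand − MEC = 102.826 - 3.083q.
Set SMB = MC: 102.826 - 3.083q = 44.204 + 3.354q → q* = 9.1070.

q* = 9.107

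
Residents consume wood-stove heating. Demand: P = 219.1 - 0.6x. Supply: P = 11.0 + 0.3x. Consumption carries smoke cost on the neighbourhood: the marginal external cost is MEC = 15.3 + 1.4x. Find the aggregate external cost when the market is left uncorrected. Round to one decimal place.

40962.3

Market equilibrium (private): 11.0 + 0.3x = 219.1 - 0.6x → x_m = 231.2222.
Total external cost = ∫₀^{x_m} (15.3 + 1.4x) dx = 15.3×231.2222 + ½×1.4×231.2222² = 40962.2937.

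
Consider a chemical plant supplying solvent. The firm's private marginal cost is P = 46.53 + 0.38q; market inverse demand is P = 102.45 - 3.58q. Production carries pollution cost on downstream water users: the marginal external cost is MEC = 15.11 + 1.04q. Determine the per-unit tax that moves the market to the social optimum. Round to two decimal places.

Social marginal cost = private MC + MEC = 61.64 + 1.42q.
Set SMC = demand: 61.64 + 1.42q = 102.45 - 3.58q → q* = 8.1620.
The Pigouvian tax equals MEC at q*: 15.11 + 1.04×8.1620 = 23.5985.

tax = 23.60 per unit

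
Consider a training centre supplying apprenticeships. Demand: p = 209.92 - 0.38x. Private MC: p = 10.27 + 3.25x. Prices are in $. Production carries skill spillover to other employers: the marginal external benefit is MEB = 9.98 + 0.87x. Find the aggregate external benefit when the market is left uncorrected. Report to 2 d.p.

Market equilibrium (private): 10.27 + 3.25x = 209.92 - 0.38x → x_m = 55.0000.
Total external benefit = ∫₀^{x_m} (9.98 + 0.87x) dx = 9.98×55.0000 + ½×0.87×55.0000² = 1864.7750.

$1864.78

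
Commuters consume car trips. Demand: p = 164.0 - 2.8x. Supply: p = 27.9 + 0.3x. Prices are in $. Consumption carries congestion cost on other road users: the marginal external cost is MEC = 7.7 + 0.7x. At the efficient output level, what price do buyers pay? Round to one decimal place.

P = $69.4

Social marginal benefit = demand − MEC = 156.3 - 3.5x.
Set SMB = MC: 156.3 - 3.5x = 27.9 + 0.3x → x* = 33.7895.
Consumer price on the demand curve at x*: 164.0 − 2.8×33.7895 = 69.3894.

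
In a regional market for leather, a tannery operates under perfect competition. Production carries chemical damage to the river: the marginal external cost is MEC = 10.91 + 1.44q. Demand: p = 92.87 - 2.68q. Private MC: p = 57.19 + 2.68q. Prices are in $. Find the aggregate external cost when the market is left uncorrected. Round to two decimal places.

Market equilibrium (private): 57.19 + 2.68q = 92.87 - 2.68q → q_m = 6.6567.
Total external cost = ∫₀^{q_m} (10.91 + 1.44q) dq = 10.91×6.6567 + ½×1.44×6.6567² = 104.5290.

$104.53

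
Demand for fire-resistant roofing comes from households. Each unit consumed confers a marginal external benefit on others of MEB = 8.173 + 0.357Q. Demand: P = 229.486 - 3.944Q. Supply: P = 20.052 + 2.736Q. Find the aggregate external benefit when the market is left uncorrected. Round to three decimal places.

431.704

Market equilibrium (private): 20.052 + 2.736Q = 229.486 - 3.944Q → Q_m = 31.3524.
Total external benefit = ∫₀^{Q_m} (8.173 + 0.357Q) dQ = 8.173×31.3524 + ½×0.357×31.3524² = 431.7038.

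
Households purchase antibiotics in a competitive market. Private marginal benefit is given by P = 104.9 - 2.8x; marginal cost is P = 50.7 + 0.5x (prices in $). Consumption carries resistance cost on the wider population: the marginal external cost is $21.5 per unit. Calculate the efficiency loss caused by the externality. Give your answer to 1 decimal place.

DWL = $70.0

Market equilibrium (private): 50.7 + 0.5x = 104.9 - 2.8x → x_m = 16.4242.
Social marginal benefit = demand − MEC = 83.4 - 2.8x.
Set SMB = MC: 83.4 - 2.8x = 50.7 + 0.5x → x* = 9.9091.
The welfare-loss triangle has base |x_m − x*| and height MEC(x_m) (the vertical gap between SMB and MC is zero at x* and MEC at x_m).
DWL = ½ × 6.5151 × 21.5000 = 70.0373.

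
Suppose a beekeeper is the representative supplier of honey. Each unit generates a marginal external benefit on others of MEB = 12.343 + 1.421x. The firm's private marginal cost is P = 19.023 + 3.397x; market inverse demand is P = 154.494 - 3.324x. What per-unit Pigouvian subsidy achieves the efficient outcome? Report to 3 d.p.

Social marginal cost = private MC − MEB = 6.680 + 1.976x.
Set SMC = demand: 6.680 + 1.976x = 154.494 - 3.324x → x* = 27.8894.
The Pigouvian subsidy equals MEB at x*: 12.343 + 1.421×27.8894 = 51.9738.

subsidy = 51.974 per unit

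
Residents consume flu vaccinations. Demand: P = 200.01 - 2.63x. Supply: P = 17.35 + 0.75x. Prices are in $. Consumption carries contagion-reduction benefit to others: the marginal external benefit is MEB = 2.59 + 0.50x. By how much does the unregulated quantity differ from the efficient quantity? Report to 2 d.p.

Market equilibrium (private): 17.35 + 0.75x = 200.01 - 2.63x → x_m = 54.0414.
Social marginal benefit = demand + MEB = 202.60 - 2.13x.
Set SMB = MC: 202.60 - 2.13x = 17.35 + 0.75x → x* = 64.3229.
Gap = |54.0414 − 64.3229| = 10.2815.

10.28 units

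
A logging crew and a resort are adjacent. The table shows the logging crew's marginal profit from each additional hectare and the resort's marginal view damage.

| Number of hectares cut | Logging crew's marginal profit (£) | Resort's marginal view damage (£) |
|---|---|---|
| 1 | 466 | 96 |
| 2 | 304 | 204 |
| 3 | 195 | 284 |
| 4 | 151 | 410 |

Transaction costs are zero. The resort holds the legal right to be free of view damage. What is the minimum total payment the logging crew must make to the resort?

Efficient level: marginal profit ≥ marginal view damage through level 2, so k* = 2.
With the resort holding the right, the logging crew must at least compensate total damage at k*: 96 + 204 = 300.

£300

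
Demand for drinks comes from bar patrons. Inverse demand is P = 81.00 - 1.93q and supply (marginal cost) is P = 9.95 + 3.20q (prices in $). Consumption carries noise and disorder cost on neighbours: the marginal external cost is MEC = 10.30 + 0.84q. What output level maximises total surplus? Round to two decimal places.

q* = 10.18

Social marginal benefit = demand − MEC = 70.70 - 2.77q.
Set SMB = MC: 70.70 - 2.77q = 9.95 + 3.20q → q* = 10.1759.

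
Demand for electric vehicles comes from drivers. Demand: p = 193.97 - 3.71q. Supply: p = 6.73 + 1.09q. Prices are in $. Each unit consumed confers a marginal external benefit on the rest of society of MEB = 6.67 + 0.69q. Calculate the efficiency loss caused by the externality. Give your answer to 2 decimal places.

Market equilibrium (private): 6.73 + 1.09q = 193.97 - 3.71q → q_m = 39.0083.
Social marginal benefit = demand + MEB = 200.64 - 3.02q.
Set SMB = MC: 200.64 - 3.02q = 6.73 + 1.09q → q* = 47.1800.
The loss is the area between SMB and MC from q* to q_m; with linear curves that's a triangle of height MEB(q_m).
DWL = ½ × 8.1717 × 33.5858 = 137.2265.

DWL = $137.23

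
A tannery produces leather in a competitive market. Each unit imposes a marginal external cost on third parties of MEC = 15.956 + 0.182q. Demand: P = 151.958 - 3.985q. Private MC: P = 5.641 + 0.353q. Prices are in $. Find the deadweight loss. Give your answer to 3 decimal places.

Market equilibrium (private): 5.641 + 0.353q = 151.958 - 3.985q → q_m = 33.7291.
Social marginal cost = private MC + MEC = 21.597 + 0.535q.
Set SMC = demand: 21.597 + 0.535q = 151.958 - 3.985q → q* = 28.8409.
The loss is the area between SMC and demand from q* to q_m; with linear curves that's a triangle of height MEC(q_m).
DWL = ½ × 4.8882 × 22.0947 = 54.0017.

DWL = $54.002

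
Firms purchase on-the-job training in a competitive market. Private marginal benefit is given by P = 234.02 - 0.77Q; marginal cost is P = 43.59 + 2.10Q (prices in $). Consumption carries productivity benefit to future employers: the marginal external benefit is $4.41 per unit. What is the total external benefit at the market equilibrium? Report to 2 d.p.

$292.61

Market equilibrium (private): 43.59 + 2.10Q = 234.02 - 0.77Q → Q_m = 66.3519.
Total external benefit = MEB × Q_m = 4.41 × 66.3519 = 292.6119.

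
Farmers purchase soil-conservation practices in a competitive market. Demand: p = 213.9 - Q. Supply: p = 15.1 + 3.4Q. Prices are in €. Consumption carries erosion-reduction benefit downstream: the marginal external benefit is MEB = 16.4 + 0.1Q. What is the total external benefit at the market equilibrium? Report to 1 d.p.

Market equilibrium (private): 15.1 + 3.4Q = 213.9 - Q → Q_m = 45.1818.
Total external benefit = ∫₀^{Q_m} (16.4 + 0.1Q) dQ = 16.4×45.1818 + ½×0.1×45.1818² = 843.0513.

€843.1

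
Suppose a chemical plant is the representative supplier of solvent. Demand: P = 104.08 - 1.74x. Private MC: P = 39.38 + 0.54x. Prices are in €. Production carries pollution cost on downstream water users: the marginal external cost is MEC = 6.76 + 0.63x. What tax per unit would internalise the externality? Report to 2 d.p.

Social marginal cost = private MC + MEC = 46.14 + 1.17x.
Set SMC = demand: 46.14 + 1.17x = 104.08 - 1.74x → x* = 19.9107.
The Pigouvian tax equals MEC at x*: 6.76 + 0.63×19.9107 = 19.3037.

tax = €19.30 per unit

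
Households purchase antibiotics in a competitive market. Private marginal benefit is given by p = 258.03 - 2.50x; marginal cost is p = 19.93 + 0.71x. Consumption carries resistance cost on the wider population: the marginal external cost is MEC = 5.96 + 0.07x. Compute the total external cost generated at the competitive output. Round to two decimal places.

Market equilibrium (private): 19.93 + 0.71x = 258.03 - 2.50x → x_m = 74.1745.
Total external cost = ∫₀^{x_m} (5.96 + 0.07x) dx = 5.96×74.1745 + ½×0.07×74.1745² = 634.6450.

634.64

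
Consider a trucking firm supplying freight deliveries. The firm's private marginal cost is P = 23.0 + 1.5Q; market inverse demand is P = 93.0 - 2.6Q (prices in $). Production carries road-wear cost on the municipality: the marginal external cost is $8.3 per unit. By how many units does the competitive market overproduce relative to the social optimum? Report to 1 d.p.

Market equilibrium (private): 23.0 + 1.5Q = 93.0 - 2.6Q → Q_m = 17.0732.
Social marginal cost = private MC + MEC = 31.3 + 1.5Q.
Set SMC = demand: 31.3 + 1.5Q = 93.0 - 2.6Q → Q* = 15.0488.
Gap = |17.0732 − 15.0488| = 2.0244.

2.0 units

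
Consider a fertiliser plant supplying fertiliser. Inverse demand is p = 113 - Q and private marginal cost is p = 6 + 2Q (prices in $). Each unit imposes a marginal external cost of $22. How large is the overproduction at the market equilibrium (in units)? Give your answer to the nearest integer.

7 units

Market equilibrium (private): 6 + 2Q = 113 - Q → Q_m = 35.6667.
Social marginal cost = private MC + MEC = 28 + 2Q.
Set SMC = demand: 28 + 2Q = 113 - Q → Q* = 28.3333.
Gap = |35.6667 − 28.3333| = 7.3334.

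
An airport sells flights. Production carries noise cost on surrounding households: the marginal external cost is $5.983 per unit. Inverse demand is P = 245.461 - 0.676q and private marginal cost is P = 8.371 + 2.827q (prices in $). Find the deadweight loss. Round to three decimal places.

DWL = $5.109

Market equilibrium (private): 8.371 + 2.827q = 245.461 - 0.676q → q_m = 67.6820.
Social marginal cost = private MC + MEC = 14.354 + 2.827q.
Set SMC = demand: 14.354 + 2.827q = 245.461 - 0.676q → q* = 65.9740.
The loss is the area between SMC and demand from q* to q_m; with linear curves that's a triangle of height MEC(q_m).
DWL = ½ × 1.7080 × 5.9830 = 5.1095.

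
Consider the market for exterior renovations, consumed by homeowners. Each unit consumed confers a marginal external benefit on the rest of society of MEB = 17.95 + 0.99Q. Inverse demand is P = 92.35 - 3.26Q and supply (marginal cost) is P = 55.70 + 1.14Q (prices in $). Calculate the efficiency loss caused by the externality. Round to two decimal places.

DWL = $100.62

Market equilibrium (private): 55.70 + 1.14Q = 92.35 - 3.26Q → Q_m = 8.3295.
Social marginal benefit = demand + MEB = 110.30 - 2.27Q.
Set SMB = MC: 110.30 - 2.27Q = 55.70 + 1.14Q → Q* = 16.0117.
The loss is the area between SMB and MC from Q* to Q_m; with linear curves that's a triangle of height MEB(Q_m).
DWL = ½ × 7.6822 × 26.1963 = 100.6226.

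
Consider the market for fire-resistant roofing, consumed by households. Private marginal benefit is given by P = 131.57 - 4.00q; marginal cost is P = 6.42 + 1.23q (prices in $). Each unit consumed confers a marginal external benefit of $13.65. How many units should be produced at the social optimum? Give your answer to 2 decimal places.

Social marginal benefit = demand + MEB = 145.22 - 4.00q.
Set SMB = MC: 145.22 - 4.00q = 6.42 + 1.23q → q* = 26.5392.

q* = 26.54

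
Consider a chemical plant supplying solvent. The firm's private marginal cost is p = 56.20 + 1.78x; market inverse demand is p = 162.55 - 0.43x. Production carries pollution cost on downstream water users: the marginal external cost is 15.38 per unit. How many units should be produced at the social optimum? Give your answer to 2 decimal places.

Social marginal cost = private MC + MEC = 71.58 + 1.78x.
Set SMC = demand: 71.58 + 1.78x = 162.55 - 0.43x → x* = 41.1629.

x* = 41.16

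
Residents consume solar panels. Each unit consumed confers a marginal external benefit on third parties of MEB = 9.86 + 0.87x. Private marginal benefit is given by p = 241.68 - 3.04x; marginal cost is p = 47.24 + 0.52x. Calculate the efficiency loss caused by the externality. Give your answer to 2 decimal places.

Market equilibrium (private): 47.24 + 0.52x = 241.68 - 3.04x → x_m = 54.6180.
Social marginal benefit = demand + MEB = 251.54 - 2.17x.
Set SMB = MC: 251.54 - 2.17x = 47.24 + 0.52x → x* = 75.9480.
Height of the DWL triangle at x_m is SMB(x_m) − MC(x_m) = MEB(x_m) = 57.3776.
DWL = ½ × 21.3300 × 57.3776 = 611.9321.

DWL = 611.93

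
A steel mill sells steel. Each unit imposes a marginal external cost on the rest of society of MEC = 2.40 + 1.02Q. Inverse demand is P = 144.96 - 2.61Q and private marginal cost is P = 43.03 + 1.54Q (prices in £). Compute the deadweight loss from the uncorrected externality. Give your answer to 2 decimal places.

DWL = £72.89

Market equilibrium (private): 43.03 + 1.54Q = 144.96 - 2.61Q → Q_m = 24.5614.
Social marginal cost = private MC + MEC = 45.43 + 2.56Q.
Set SMC = demand: 45.43 + 2.56Q = 144.96 - 2.61Q → Q* = 19.2515.
Between Q* and Q_m the wedge SMC − demand runs linearly from 0 to MEC(Q_m), so the loss is a triangle.
DWL = ½ × 5.3099 × 27.4527 = 72.8855.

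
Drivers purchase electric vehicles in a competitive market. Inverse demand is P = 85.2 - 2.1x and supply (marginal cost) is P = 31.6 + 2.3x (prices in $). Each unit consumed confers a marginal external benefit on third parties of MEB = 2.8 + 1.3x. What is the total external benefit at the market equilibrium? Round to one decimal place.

$130.6

Market equilibrium (private): 31.6 + 2.3x = 85.2 - 2.1x → x_m = 12.1818.
Total external benefit = ∫₀^{x_m} (2.8 + 1.3x) dx = 2.8×12.1818 + ½×1.3×12.1818² = 130.5666.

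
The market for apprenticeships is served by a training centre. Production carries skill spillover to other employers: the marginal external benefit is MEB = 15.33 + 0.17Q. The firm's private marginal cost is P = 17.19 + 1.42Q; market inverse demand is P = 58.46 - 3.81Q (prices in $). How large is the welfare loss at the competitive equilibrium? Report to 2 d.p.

Market equilibrium (private): 17.19 + 1.42Q = 58.46 - 3.81Q → Q_m = 7.8910.
Social marginal cost = private MC − MEB = 1.86 + 1.25Q.
Set SMC = demand: 1.86 + 1.25Q = 58.46 - 3.81Q → Q* = 11.1858.
The welfare-loss triangle has base |Q_m − Q*| and height MEB(Q_m) (the vertical gap between SMC and demand is zero at Q* and MEB at Q_m).
DWL = ½ × 3.2948 × 16.6715 = 27.4646.

DWL = $27.46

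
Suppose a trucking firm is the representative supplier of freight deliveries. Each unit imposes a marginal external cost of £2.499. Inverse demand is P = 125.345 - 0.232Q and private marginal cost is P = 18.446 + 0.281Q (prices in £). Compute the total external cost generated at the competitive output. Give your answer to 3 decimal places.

£520.742

Market equilibrium (private): 18.446 + 0.281Q = 125.345 - 0.232Q → Q_m = 208.3801.
Total external cost = MEC × Q_m = 2.499 × 208.3801 = 520.7419.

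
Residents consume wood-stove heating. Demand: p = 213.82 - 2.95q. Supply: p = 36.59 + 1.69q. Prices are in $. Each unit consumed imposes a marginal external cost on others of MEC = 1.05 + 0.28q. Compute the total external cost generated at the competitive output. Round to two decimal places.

$244.36

Market equilibrium (private): 36.59 + 1.69q = 213.82 - 2.95q → q_m = 38.1961.
Total external cost = ∫₀^{q_m} (1.05 + 0.28q) dq = 1.05×38.1961 + ½×0.28×38.1961² = 244.3578.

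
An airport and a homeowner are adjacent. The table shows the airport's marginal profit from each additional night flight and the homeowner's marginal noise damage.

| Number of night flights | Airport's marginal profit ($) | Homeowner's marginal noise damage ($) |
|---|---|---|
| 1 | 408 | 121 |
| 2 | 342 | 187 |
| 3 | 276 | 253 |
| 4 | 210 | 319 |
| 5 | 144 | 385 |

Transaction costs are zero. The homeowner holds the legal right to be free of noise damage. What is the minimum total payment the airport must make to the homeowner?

$561

Efficient level: marginal profit ≥ marginal noise damage through level 3, so k* = 3.
With the homeowner holding the right, the airport must at least compensate total damage at k*: 121 + 187 + 253 = 561.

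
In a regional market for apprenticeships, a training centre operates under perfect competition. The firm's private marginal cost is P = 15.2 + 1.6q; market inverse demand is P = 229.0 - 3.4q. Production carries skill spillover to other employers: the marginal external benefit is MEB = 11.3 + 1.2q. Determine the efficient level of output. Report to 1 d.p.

Social marginal cost = private MC − MEB = 3.9 + 0.4q.
Set SMC = demand: 3.9 + 0.4q = 229.0 - 3.4q → q* = 59.2368.

q* = 59.2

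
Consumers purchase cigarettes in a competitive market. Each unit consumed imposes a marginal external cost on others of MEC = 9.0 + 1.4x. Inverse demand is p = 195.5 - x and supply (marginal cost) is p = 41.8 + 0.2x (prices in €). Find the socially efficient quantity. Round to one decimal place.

Social marginal benefit = demand − MEC = 186.5 - 2.4x.
Set SMB = MC: 186.5 - 2.4x = 41.8 + 0.2x → x* = 55.6538.

x* = 55.7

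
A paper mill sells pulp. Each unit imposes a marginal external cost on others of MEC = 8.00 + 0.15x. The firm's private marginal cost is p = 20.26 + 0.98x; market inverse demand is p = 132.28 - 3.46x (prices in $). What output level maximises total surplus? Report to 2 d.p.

Social marginal cost = private MC + MEC = 28.26 + 1.13x.
Set SMC = demand: 28.26 + 1.13x = 132.28 - 3.46x → x* = 22.6623.

x* = 22.66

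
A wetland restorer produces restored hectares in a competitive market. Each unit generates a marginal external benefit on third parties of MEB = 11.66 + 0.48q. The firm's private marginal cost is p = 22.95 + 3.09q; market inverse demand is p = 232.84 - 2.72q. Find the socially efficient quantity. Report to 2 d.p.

q* = 41.57

Social marginal cost = private MC − MEB = 11.29 + 2.61q.
Set SMC = demand: 11.29 + 2.61q = 232.84 - 2.72q → q* = 41.5666.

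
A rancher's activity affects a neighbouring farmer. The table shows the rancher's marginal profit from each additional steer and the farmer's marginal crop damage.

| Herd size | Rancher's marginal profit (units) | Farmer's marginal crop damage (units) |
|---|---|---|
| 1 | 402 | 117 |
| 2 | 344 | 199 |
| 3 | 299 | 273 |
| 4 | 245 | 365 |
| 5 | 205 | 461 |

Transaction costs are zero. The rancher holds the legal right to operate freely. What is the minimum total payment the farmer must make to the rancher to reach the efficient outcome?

450

Left alone the rancher would choose level 5 (marginal profit stays positive).
Efficient level: k* = 3 (marginal profit ≥ marginal crop damage through 3).
The farmer must at least cover the rancher's forgone profit from cutting 5→3: 245 + 205 = 450.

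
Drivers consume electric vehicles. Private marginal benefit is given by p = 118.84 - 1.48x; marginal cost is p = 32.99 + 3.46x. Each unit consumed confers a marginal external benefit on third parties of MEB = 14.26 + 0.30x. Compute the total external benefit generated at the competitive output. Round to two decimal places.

Market equilibrium (private): 32.99 + 3.46x = 118.84 - 1.48x → x_m = 17.3785.
Total external benefit = ∫₀^{x_m} (14.26 + 0.30x) dx = 14.26×17.3785 + ½×0.30×17.3785² = 293.1192.

293.12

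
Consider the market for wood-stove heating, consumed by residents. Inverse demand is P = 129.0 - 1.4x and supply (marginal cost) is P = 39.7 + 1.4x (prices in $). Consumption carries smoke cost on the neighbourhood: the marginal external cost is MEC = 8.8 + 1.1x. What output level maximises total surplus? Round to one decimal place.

x* = 20.6

Social marginal benefit = demand − MEC = 120.2 - 2.5x.
Set SMB = MC: 120.2 - 2.5x = 39.7 + 1.4x → x* = 20.6410.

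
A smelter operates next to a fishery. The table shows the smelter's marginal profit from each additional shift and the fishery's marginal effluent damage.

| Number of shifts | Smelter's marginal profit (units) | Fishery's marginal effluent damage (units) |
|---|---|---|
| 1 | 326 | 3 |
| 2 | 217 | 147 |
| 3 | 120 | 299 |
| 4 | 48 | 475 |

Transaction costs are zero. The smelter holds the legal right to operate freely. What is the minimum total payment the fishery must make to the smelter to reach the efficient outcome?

Left alone the smelter would choose level 4 (marginal profit stays positive).
Efficient level: k* = 2 (marginal profit ≥ marginal effluent damage through 2).
The fishery must at least cover the smelter's forgone profit from cutting 4→2: 120 + 48 = 168.

168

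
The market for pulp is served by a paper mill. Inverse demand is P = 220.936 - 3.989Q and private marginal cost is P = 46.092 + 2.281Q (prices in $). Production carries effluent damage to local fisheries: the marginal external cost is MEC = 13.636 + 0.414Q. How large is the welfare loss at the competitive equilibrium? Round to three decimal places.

Market equilibrium (private): 46.092 + 2.281Q = 220.936 - 3.989Q → Q_m = 27.8858.
Social marginal cost = private MC + MEC = 59.728 + 2.695Q.
Set SMC = demand: 59.728 + 2.695Q = 220.936 - 3.989Q → Q* = 24.1185.
Height of the DWL triangle at Q_m is SMC(Q_m) − demand(Q_m) = MEC(Q_m) = 25.1807.
DWL = ½ × 3.7673 × 25.1807 = 47.4316.

DWL = $47.432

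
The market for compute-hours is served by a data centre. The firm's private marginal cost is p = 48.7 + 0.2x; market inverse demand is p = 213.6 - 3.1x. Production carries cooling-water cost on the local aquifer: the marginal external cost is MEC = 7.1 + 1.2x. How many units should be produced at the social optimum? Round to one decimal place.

Social marginal cost = private MC + MEC = 55.8 + 1.4x.
Set SMC = demand: 55.8 + 1.4x = 213.6 - 3.1x → x* = 35.0667.

x* = 35.1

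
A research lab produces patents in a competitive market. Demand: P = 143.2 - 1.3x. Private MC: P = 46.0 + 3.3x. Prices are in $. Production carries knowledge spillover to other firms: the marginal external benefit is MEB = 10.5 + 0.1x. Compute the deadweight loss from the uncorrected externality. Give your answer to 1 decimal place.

DWL = $17.7

Market equilibrium (private): 46.0 + 3.3x = 143.2 - 1.3x → x_m = 21.1304.
Social marginal cost = private MC − MEB = 35.5 + 3.2x.
Set SMC = demand: 35.5 + 3.2x = 143.2 - 1.3x → x* = 23.9333.
Height of the DWL triangle at x_m is demand(x_m) − SMC(x_m) = MEB(x_m) = 12.6130.
DWL = ½ × 2.8029 × 12.6130 = 17.6765.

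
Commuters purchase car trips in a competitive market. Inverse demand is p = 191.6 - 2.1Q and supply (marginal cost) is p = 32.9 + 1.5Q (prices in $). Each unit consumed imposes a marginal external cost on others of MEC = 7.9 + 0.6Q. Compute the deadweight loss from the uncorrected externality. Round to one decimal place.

Market equilibrium (private): 32.9 + 1.5Q = 191.6 - 2.1Q → Q_m = 44.0833.
Social marginal benefit = demand − MEC = 183.7 - 2.7Q.
Set SMB = MC: 183.7 - 2.7Q = 32.9 + 1.5Q → Q* = 35.9048.
The welfare-loss triangle has base |Q_m − Q*| and height MEC(Q_m) (the vertical gap between SMB and MC is zero at Q* and MEC at Q_m).
DWL = ½ × 8.1785 × 34.3500 = 140.4657.

DWL = $140.5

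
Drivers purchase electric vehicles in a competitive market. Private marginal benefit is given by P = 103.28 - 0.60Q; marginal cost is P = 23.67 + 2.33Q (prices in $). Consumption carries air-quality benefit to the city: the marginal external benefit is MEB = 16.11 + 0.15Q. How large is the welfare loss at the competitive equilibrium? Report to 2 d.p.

DWL = $73.28

Market equilibrium (private): 23.67 + 2.33Q = 103.28 - 0.60Q → Q_m = 27.1706.
Social marginal benefit = demand + MEB = 119.39 - 0.45Q.
Set SMB = MC: 119.39 - 0.45Q = 23.67 + 2.33Q → Q* = 34.4317.
Height of the DWL triangle at Q_m is SMB(Q_m) − MC(Q_m) = MEB(Q_m) = 20.1856.
DWL = ½ × 7.2611 × 20.1856 = 73.2848.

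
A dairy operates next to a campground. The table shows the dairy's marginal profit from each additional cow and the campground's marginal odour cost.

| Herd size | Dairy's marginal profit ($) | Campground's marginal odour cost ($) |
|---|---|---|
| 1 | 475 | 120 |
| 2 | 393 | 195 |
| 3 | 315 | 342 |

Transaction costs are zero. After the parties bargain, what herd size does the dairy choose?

Bargaining reaches the level where marginal profit last exceeds marginal odour cost.
That holds through level 2 (393 ≥ 195) but not at 3 (315 < 342).

2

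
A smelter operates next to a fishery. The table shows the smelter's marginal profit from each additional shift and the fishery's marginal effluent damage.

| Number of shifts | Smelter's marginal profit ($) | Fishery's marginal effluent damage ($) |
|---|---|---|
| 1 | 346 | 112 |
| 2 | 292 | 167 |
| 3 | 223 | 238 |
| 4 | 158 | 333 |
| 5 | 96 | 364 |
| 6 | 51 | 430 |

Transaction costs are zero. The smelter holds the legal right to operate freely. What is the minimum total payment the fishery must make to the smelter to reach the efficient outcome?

$528

Left alone the smelter would choose level 6 (marginal profit stays positive).
Efficient level: k* = 2 (marginal profit ≥ marginal effluent damage through 2).
The fishery must at least cover the smelter's forgone profit from cutting 6→2: 223 + 158 + 96 + 51 = 528.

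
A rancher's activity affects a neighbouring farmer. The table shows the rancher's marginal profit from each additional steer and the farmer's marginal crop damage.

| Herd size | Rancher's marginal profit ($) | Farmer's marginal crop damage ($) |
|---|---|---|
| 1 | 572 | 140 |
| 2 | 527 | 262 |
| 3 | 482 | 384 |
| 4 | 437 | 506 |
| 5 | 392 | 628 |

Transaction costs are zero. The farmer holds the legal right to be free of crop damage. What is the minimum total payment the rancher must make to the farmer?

$786

Efficient level: marginal profit ≥ marginal crop damage through level 3, so k* = 3.
With the farmer holding the right, the rancher must at least compensate total damage at k*: 140 + 262 + 384 = 786.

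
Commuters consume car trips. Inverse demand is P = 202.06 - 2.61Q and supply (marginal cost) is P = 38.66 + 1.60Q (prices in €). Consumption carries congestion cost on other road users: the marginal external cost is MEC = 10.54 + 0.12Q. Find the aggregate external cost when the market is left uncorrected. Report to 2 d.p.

Market equilibrium (private): 38.66 + 1.60Q = 202.06 - 2.61Q → Q_m = 38.8124.
Total external cost = ∫₀^{Q_m} (10.54 + 0.12Q) dQ = 10.54×38.8124 + ½×0.12×38.8124² = 499.4668.

€499.47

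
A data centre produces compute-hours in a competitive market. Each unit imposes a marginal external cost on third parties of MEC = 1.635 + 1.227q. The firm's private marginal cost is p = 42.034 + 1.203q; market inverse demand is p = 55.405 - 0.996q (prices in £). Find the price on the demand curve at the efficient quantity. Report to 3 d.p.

Social marginal cost = private MC + MEC = 43.669 + 2.430q.
Set SMC = demand: 43.669 + 2.430q = 55.405 - 0.996q → q* = 3.4256.
Consumer price on the demand curve at q*: 55.405 − 0.996×3.4256 = 51.9931.

P = £51.993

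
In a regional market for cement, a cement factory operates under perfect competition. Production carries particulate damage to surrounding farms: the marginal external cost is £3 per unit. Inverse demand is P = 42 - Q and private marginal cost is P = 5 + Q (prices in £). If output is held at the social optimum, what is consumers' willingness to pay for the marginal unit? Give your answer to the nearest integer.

P = £25

Social marginal cost = private MC + MEC = 8 + Q.
Set SMC = demand: 8 + Q = 42 - Q → Q* = 17.0000.
Consumer price on the demand curve at Q*: 42 − 1×17.0000 = 25.0000.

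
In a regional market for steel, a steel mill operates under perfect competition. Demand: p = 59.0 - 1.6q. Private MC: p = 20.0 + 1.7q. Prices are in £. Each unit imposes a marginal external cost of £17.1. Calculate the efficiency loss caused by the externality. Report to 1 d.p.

DWL = £44.3

Market equilibrium (private): 20.0 + 1.7q = 59.0 - 1.6q → q_m = 11.8182.
Social marginal cost = private MC + MEC = 37.1 + 1.7q.
Set SMC = demand: 37.1 + 1.7q = 59.0 - 1.6q → q* = 6.6364.
Between q* and q_m the wedge SMC − demand runs linearly from 0 to MEC(q_m), so the loss is a triangle.
DWL = ½ × 5.1818 × 17.1000 = 44.3044.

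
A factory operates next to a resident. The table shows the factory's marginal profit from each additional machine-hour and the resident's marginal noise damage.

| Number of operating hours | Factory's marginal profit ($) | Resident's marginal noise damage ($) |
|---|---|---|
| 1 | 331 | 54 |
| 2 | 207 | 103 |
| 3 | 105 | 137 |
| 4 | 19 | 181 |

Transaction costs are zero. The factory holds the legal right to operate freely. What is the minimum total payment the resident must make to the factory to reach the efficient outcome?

$124

Left alone the factory would choose level 4 (marginal profit stays positive).
Efficient level: k* = 2 (marginal profit ≥ marginal noise damage through 2).
The resident must at least cover the factory's forgone profit from cutting 4→2: 105 + 19 = 124.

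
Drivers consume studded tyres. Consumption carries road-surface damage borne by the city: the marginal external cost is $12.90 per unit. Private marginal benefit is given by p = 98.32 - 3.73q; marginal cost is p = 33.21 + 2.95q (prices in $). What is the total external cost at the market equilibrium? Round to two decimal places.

Market equilibrium (private): 33.21 + 2.95q = 98.32 - 3.73q → q_m = 9.7470.
Total external cost = MEC × q_m = 12.90 × 9.7470 = 125.7363.

$125.74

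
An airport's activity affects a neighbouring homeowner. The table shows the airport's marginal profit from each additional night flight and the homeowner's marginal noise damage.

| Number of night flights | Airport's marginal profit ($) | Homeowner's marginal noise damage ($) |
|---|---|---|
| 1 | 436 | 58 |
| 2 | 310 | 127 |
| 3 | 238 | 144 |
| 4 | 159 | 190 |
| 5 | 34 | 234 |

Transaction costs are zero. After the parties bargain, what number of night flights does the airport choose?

Bargaining reaches the level where marginal profit last exceeds marginal noise damage.
That holds through level 3 (238 ≥ 144) but not at 4 (159 < 190).

3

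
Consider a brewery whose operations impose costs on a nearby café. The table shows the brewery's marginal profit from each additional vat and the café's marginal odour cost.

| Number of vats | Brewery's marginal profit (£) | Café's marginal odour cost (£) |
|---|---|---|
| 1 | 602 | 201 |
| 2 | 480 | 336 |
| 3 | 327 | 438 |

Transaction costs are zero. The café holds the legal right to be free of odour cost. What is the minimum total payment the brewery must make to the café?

£537

Efficient level: marginal profit ≥ marginal odour cost through level 2, so k* = 2.
With the café holding the right, the brewery must at least compensate total damage at k*: 201 + 336 = 537.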